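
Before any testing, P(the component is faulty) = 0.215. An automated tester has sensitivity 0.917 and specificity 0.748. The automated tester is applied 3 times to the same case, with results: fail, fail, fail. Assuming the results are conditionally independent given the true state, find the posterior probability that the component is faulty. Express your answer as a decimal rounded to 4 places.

With H the event that the component is faulty, the joint likelihood of the observed sequence is P(data|H) = 0.917·0.917·0.917 = 0.77110 and P(data|¬H) = 0.252·0.252·0.252 = 0.016003.
Bayes: P(H|data) = 0.215·0.77110 / (0.215·0.77110 + 0.785·0.016003) = 0.16579/0.17835 = 0.9296.

Posterior P(H) ≈ 0.9296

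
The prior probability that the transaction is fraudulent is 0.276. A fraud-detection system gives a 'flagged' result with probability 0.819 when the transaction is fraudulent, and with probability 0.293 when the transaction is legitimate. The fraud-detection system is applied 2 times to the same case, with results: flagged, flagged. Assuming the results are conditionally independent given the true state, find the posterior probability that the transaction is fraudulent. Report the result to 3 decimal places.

Posterior P(H) ≈ 0.749

With H the event that the transaction is fraudulent, the joint likelihood of the observed sequence is P(data|H) = 0.819·0.819 = 0.67076 and P(data|¬H) = 0.293·0.293 = 0.085849.
Bayes: P(H|data) = 0.276·0.67076 / (0.276·0.67076 + 0.724·0.085849) = 0.18513/0.24728 = 0.7487.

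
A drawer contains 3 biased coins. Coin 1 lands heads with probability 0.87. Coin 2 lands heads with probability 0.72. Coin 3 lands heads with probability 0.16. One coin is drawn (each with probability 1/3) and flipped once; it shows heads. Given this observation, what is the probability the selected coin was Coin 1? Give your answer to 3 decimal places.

Posterior probability ≈ 0.497

Tabulate prior·likelihood by source: [1] prior 0.333333, lik 0.87, product 0.2900; [2] prior 0.333333, lik 0.72, product 0.2400; [3] prior 0.333333, lik 0.16, product 0.05333.
Normalizing constant = 0.58333; the posterior for Coin 1 is its product over the sum, 0.2900/0.58333 = 0.497.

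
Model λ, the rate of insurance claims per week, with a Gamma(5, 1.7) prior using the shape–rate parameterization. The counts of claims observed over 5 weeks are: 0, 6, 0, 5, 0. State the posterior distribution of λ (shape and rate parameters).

The Poisson likelihood adds the total count to the shape and the number of exposure periods to the rate. Here ∑xᵢ = 11 and n = 5, so shape 5→16 and rate 1.7→6.7.

Posterior: Gamma(shape=16, rate=6.7)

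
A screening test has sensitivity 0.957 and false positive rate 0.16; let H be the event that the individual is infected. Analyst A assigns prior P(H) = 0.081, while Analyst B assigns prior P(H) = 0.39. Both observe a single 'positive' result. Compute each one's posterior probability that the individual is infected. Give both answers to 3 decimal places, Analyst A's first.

The likelihood ratio for a 'positive' result is 0.957/0.16 = 5.9812.
Analyst A: prior odds 0.081/0.919 = 0.088139; posterior odds 0.52718; posterior probability 0.345.
Analyst B: prior odds 0.39/0.61 = 0.63934; posterior odds 3.8241; posterior probability 0.793.

Analyst A: 0.345; Analyst B: 0.793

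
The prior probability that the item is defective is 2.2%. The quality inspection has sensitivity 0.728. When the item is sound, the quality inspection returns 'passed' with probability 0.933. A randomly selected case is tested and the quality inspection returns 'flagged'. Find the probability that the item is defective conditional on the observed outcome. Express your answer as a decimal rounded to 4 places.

P(H | E) ≈ 0.1964

Write H for 'the item is defective'. Prior odds H:¬H = 0.022/0.978 = 0.022495. For the 'flagged' outcome, the likelihood ratio is 0.728/0.067 = 10.866.
Posterior odds = 0.022495 × 10.866 = 0.24442, so P(H|E) = 0.24442/(1+0.24442) = 0.1964.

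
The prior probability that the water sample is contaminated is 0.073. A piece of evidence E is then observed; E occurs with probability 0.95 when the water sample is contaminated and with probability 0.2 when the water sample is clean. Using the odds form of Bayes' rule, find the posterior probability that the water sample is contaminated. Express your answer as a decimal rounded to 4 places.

Posterior probability ≈ 0.2722

Prior odds = 0.073/(1−0.073) = 0.078749. In log-odds, ln(0.078749) = -2.5415.
Add log likelihood ratio: ln(4.7500) = 1.5581.
Posterior log-odds = -0.98335, so posterior odds = exp(-0.98335) = 0.37406. Converting, P(H|E) = 0.37406/1.3741 = 0.2722.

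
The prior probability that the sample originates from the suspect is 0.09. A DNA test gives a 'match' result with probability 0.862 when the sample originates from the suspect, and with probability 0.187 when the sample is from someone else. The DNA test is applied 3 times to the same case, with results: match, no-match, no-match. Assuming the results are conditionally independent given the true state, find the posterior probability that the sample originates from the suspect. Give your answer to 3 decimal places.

Posterior P(H) ≈ 0.013

With H the event that the sample originates from the suspect, the joint likelihood of the observed sequence is P(data|H) = 0.862·0.138·0.138 = 0.016416 and P(data|¬H) = 0.187·0.813·0.813 = 0.12360.
Bayes: P(H|data) = 0.09·0.016416 / (0.09·0.016416 + 0.91·0.12360) = 0.0014774/0.11395 = 0.0130.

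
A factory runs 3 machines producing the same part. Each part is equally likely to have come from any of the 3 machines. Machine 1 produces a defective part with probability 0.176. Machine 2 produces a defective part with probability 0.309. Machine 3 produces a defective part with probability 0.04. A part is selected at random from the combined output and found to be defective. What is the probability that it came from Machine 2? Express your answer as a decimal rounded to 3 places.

Tabulate prior·likelihood by source: [1] prior 0.333333, lik 0.176, product 0.05867; [2] prior 0.333333, lik 0.309, product 0.1030; [3] prior 0.333333, lik 0.04, product 0.01333.
Normalizing constant = 0.17500; the posterior for Machine 2 is its product over the sum, 0.1030/0.17500 = 0.589.

Posterior probability ≈ 0.589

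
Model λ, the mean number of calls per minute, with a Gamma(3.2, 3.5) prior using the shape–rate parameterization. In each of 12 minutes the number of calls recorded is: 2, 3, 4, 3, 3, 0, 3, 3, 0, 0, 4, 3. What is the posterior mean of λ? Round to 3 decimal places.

Posterior mean ≈ 2.013

Total count ∑xᵢ = 28 over n = 12 minutes.
Gamma is conjugate to the Poisson likelihood: posterior is Gamma(shape = 3.2+28 = 31.2, rate = 3.5+12 = 15.5).
Posterior mean = shape/rate = 31.2/15.5 = 2.013.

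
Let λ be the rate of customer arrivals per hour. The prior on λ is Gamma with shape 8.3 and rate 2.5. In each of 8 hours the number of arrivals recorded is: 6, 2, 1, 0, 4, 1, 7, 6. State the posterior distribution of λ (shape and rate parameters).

Posterior: Gamma(shape=35.3, rate=10.5)

Total count ∑xᵢ = 27 over n = 8 hours.
Gamma is conjugate to the Poisson likelihood: posterior is Gamma(shape = 8.3+27 = 35.3, rate = 2.5+8 = 10.5).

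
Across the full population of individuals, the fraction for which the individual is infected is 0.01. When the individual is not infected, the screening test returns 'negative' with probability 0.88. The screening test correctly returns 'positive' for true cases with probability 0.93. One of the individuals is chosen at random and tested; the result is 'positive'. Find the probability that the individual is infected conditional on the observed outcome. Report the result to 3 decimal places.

Let H be the event that the individual is infected. P(H) = 0.01, so P(¬H) = 0.99. With E the 'positive' result, P(E|H) = 0.93 and P(E|¬H) = 0.12.
P(E) = 0.93·0.01 + 0.12·0.99 = 0.0093000 + 0.11880 = 0.12810.
By Bayes' theorem, P(H|E) = 0.0093000 / 0.12810 = 0.073.

P(H | E) ≈ 0.073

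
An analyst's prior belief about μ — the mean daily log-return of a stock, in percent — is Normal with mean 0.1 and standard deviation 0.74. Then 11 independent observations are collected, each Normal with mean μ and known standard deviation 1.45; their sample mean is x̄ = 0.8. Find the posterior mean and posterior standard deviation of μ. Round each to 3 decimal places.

Posterior mean ≈ 0.619; posterior SD ≈ 0.376

With known σ, the Normal prior is conjugate. Weight on the data is w = (n/σ²)/(n/σ² + 1/τ₀²) = 5.23187/(5.23187+1.82615) = 0.74127.
Posterior mean = w·x̄ + (1−w)·μ₀ = 0.74127·0.8 + 0.25873·0.1 = 0.619. Posterior variance = 1/(5.23187+1.82615) = 0.141683, so SD = 0.376.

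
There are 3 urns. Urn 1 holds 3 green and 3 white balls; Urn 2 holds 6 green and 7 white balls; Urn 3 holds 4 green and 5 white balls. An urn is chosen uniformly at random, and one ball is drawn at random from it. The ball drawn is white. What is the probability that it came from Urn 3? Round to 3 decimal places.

Tabulate prior·likelihood by source: [1] prior 0.333333, lik 0.5, product 0.1667; [2] prior 0.333333, lik 0.5385, product 0.1795; [3] prior 0.333333, lik 0.5556, product 0.1852.
Normalizing constant = 0.53134; the posterior for Urn 3 is its product over the sum, 0.1852/0.53134 = 0.349.

Posterior probability ≈ 0.349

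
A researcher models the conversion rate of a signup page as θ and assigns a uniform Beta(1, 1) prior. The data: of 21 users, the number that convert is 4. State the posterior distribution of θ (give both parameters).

Posterior: Beta(5, 18)

Observing 4 successes and 17 failures updates Beta(1, 1) by adding the success and failure counts to the two shape parameters: α = 1+4 = 5, β = 1+17 = 18.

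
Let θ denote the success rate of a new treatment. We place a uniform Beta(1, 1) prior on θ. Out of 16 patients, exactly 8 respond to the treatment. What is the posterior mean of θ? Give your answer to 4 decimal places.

Posterior mean ≈ 0.5000

Observing 8 successes and 8 failures updates Beta(1, 1) by adding the success and failure counts to the two shape parameters: α = 1+8 = 9, β = 1+8 = 9.
Posterior mean = α/(α+β) = 9/18 = 0.5000.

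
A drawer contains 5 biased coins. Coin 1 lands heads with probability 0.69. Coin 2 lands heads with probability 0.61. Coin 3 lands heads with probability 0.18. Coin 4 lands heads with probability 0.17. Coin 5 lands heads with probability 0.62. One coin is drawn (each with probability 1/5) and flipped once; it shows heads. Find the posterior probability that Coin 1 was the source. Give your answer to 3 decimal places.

Posterior probability ≈ 0.304

P(heads|C1) = 0.69; P(heads|C2) = 0.61; P(heads|C3) = 0.18; P(heads|C4) = 0.17; P(heads|C5) = 0.62.
Prior × likelihood for each source: 0.2·0.69=0.1380, 0.2·0.61=0.1220, 0.2·0.18=0.03600, 0.2·0.17=0.03400, 0.2·0.62=0.1240. Summing gives P(heads) = 0.45400.
P(Coin 1 | heads) = 0.1380 / 0.45400 = 0.304.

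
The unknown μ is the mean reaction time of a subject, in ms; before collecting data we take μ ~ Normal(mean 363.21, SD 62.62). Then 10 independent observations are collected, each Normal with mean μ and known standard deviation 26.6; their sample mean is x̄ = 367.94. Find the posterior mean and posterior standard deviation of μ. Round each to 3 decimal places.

Prior precision 1/τ₀² = 1/62.62² = 0.00025502; data precision n/σ² = 10/26.6² = 0.0141331.
Posterior precision = 0.00025502 + 0.0141331 = 0.0143881, giving posterior SD = 1/√0.0143881 = 8.337.
Posterior mean = (0.00025502·363.21 + 0.0141331·367.94) / 0.0143881 = 367.856.

Posterior mean ≈ 367.856; posterior SD ≈ 8.337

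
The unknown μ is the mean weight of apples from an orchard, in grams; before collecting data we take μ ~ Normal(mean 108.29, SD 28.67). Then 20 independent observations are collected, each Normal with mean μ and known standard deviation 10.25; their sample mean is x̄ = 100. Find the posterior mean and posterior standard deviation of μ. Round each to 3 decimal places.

Posterior mean ≈ 100.053; posterior SD ≈ 2.285

Prior precision 1/τ₀² = 1/28.67² = 0.00121659; data precision n/σ² = 20/10.25² = 0.190363.
Posterior precision = 0.00121659 + 0.190363 = 0.191579, giving posterior SD = 1/√0.191579 = 2.285.
Posterior mean = (0.00121659·108.29 + 0.190363·100) / 0.191579 = 100.053.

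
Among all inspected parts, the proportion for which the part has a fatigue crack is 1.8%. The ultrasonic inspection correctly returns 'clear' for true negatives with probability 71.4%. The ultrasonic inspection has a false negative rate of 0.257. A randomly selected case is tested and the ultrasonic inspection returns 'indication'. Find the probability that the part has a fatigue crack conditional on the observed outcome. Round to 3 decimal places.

Let H be the event that the part has a fatigue crack. P(H) = 0.018, so P(¬H) = 0.982. With E the 'indication' result, P(E|H) = 0.743 and P(E|¬H) = 0.286.
P(E) = 0.743·0.018 + 0.286·0.982 = 0.013374 + 0.28085 = 0.29423.
By Bayes' theorem, P(H|E) = 0.013374 / 0.29423 = 0.045.

P(H | E) ≈ 0.045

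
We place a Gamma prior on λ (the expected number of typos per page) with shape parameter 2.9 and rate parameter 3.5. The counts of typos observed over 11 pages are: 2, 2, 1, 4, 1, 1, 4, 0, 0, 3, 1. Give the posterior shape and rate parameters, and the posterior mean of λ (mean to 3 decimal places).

The Poisson likelihood adds the total count to the shape and the number of exposure periods to the rate. Here ∑xᵢ = 19 and n = 11, so shape 2.9→21.9 and rate 3.5→14.5.
Posterior mean = shape/rate = 21.9/14.5 = 1.510.

Posterior: Gamma(shape=21.9, rate=14.5); mean ≈ 1.510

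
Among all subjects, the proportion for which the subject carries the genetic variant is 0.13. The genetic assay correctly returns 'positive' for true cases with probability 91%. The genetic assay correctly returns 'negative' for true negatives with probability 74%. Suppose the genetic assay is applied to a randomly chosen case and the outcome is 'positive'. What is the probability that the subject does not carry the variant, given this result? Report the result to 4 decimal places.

Let H be the event that the subject carries the genetic variant. P(H) = 0.13, so P(¬H) = 0.87. With E the 'positive' result, P(E|H) = 0.91 and P(E|¬H) = 0.26.
P(E) = 0.91·0.13 + 0.26·0.87 = 0.11830 + 0.22620 = 0.34450.
By Bayes' theorem, P(H|E) = 0.11830 / 0.34450 = 0.3434. Hence P(¬H|E) = 1 − 0.3434 = 0.6566.

P(¬H | E) ≈ 0.6566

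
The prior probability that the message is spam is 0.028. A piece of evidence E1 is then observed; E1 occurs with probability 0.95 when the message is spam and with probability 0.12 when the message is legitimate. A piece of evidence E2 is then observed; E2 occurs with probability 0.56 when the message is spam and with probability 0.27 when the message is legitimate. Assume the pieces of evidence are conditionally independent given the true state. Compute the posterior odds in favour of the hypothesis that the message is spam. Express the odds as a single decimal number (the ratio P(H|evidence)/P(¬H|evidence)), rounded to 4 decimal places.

Posterior odds ≈ 0.4730

Prior odds = 0.028/(1−0.028) = 0.028807.
Likelihood ratio for E1 = 0.95/0.12 = 7.9167.
Likelihood ratio for E2 = 0.56/0.27 = 2.0741.
Posterior odds = prior odds × LR₁ × LR₂ = 0.47300.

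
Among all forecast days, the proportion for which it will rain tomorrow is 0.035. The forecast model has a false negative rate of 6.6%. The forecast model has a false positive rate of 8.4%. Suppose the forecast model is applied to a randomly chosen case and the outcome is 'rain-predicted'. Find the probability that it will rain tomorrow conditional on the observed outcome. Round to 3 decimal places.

Write H for 'it will rain tomorrow'. Prior odds H:¬H = 0.035/0.965 = 0.036269. For the 'rain-predicted' outcome, the likelihood ratio is 0.934/0.084 = 11.119.
Posterior odds = 0.036269 × 11.119 = 0.40328, so P(H|E) = 0.40328/(1+0.40328) = 0.287.

P(H | E) ≈ 0.287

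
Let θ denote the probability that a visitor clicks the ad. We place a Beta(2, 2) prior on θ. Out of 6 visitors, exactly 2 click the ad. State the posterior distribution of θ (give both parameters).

Observing 2 successes and 4 failures updates Beta(2, 2) by adding the success and failure counts to the two shape parameters: α = 2+2 = 4, β = 2+4 = 6.

Posterior: Beta(4, 6)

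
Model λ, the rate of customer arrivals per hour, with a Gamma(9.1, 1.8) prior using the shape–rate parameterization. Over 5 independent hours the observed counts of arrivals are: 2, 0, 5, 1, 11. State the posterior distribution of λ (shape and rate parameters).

Posterior: Gamma(shape=28.1, rate=6.8)

Total count ∑xᵢ = 19 over n = 5 hours.
Gamma is conjugate to the Poisson likelihood: posterior is Gamma(shape = 9.1+19 = 28.1, rate = 1.8+5 = 6.8).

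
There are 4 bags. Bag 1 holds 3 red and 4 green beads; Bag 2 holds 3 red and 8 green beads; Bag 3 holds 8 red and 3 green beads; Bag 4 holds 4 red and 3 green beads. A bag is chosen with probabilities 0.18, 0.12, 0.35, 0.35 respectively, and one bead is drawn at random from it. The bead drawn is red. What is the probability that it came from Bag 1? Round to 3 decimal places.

Posterior probability ≈ 0.137

P(red|Bag 1) = 0.4286; P(red|Bag 2) = 0.2727; P(red|Bag 3) = 0.7273; P(red|Bag 4) = 0.5714.
Prior × likelihood for each source: 0.18·0.4286=0.07714, 0.12·0.2727=0.03273, 0.35·0.7273=0.2545, 0.35·0.5714=0.2000. Summing gives P(red) = 0.56442.
P(Bag 1 | red) = 0.07714 / 0.56442 = 0.137.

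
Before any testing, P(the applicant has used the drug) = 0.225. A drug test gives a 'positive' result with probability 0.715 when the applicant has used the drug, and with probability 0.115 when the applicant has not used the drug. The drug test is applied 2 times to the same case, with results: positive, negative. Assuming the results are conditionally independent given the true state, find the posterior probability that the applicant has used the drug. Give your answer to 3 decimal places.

Let H be the event that the applicant has used the drug; start with P(H) = 0.225. P('positive'|H) = 0.715, P('positive'|¬H) = 0.115.
Update on result 1 ('positive'): P(H) ← 0.715·0.2250 / (0.715·0.2250 + 0.115·0.7750) = 0.16087/0.25000 = 0.6435.
Update on result 2 ('negative'): P(H) ← 0.285·0.6435 / (0.285·0.6435 + 0.885·0.3565) = 0.18340/0.49890 = 0.3676.

Posterior P(H) ≈ 0.368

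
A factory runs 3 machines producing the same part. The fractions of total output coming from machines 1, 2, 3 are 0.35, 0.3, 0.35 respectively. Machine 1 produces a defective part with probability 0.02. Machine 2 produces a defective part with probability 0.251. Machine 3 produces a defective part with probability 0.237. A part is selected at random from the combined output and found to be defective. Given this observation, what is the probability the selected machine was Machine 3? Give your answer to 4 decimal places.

P(defective|M1) = 0.02; P(defective|M2) = 0.251; P(defective|M3) = 0.237.
Prior × likelihood for each source: 0.35·0.02=0.007000, 0.3·0.251=0.07530, 0.35·0.237=0.08295. Summing gives P(defective) = 0.16525.
P(Machine 3 | defective) = 0.08295 / 0.16525 = 0.5020.

Posterior probability ≈ 0.5020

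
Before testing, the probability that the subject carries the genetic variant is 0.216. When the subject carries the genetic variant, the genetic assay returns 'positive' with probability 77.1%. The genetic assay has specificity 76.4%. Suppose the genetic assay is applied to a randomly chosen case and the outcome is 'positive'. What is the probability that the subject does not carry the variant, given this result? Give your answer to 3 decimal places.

P(¬H | E) ≈ 0.526

Let H be the event that the subject carries the genetic variant. P(H) = 0.216, so P(¬H) = 0.784. With E the 'positive' result, P(E|H) = 0.771 and P(E|¬H) = 0.236.
P(E) = 0.771·0.216 + 0.236·0.784 = 0.16654 + 0.18502 = 0.35156.
By Bayes' theorem, P(H|E) = 0.16654 / 0.35156 = 0.474. Hence P(¬H|E) = 1 − 0.474 = 0.526.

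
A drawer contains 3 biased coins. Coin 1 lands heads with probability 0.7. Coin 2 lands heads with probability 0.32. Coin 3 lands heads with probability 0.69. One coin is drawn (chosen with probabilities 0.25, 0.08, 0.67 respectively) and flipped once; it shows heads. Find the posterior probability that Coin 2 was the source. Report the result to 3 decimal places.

Tabulate prior·likelihood by source: [1] prior 0.25, lik 0.7, product 0.1750; [2] prior 0.08, lik 0.32, product 0.02560; [3] prior 0.67, lik 0.69, product 0.4623.
Normalizing constant = 0.66290; the posterior for Coin 2 is its product over the sum, 0.02560/0.66290 = 0.039.

Posterior probability ≈ 0.039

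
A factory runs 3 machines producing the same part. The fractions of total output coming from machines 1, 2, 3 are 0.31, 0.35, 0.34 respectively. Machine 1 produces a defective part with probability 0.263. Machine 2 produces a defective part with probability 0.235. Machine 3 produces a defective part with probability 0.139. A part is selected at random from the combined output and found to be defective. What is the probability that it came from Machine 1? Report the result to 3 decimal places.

Tabulate prior·likelihood by source: [1] prior 0.31, lik 0.263, product 0.08153; [2] prior 0.35, lik 0.235, product 0.08225; [3] prior 0.34, lik 0.139, product 0.04726.
Normalizing constant = 0.21104; the posterior for Machine 1 is its product over the sum, 0.08153/0.21104 = 0.386.

Posterior probability ≈ 0.386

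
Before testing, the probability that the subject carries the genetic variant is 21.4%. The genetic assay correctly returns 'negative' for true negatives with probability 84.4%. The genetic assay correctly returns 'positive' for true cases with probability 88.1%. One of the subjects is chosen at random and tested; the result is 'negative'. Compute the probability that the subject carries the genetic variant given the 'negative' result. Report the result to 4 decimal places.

P(H | E) ≈ 0.0370

Let H be the event that the subject carries the genetic variant. P(H) = 0.214, so P(¬H) = 0.786. With E the 'negative' result, P(E|H) = 0.119 and P(E|¬H) = 0.844.
P(E) = 0.119·0.214 + 0.844·0.786 = 0.025466 + 0.66338 = 0.68885.
By Bayes' theorem, P(H|E) = 0.025466 / 0.68885 = 0.0370.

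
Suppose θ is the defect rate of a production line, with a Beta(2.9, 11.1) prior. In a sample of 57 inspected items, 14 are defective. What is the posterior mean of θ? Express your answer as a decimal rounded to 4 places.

Observing 14 successes and 43 failures updates Beta(2.9, 11.1) by adding the success and failure counts to the two shape parameters: α = 2.9+14 = 16.9, β = 11.1+43 = 54.1.
Posterior mean = α/(α+β) = 16.9/71 = 0.2380.

Posterior mean ≈ 0.2380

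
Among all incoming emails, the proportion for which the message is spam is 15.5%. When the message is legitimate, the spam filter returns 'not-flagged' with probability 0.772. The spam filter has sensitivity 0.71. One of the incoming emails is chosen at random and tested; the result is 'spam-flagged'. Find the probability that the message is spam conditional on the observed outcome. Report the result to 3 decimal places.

Write H for 'the message is spam'. Prior odds H:¬H = 0.155/0.845 = 0.18343. For the 'spam-flagged' outcome, the likelihood ratio is 0.71/0.228 = 3.1140.
Posterior odds = 0.18343 × 3.1140 = 0.57121, so P(H|E) = 0.57121/(1+0.57121) = 0.364.

P(H | E) ≈ 0.364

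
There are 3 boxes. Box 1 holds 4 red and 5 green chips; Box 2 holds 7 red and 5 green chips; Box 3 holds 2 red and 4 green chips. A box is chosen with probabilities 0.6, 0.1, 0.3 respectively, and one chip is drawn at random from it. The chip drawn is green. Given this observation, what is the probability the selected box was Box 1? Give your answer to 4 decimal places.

Tabulate prior·likelihood by source: [1] prior 0.6, lik 0.5556, product 0.3333; [2] prior 0.1, lik 0.4167, product 0.04167; [3] prior 0.3, lik 0.6667, product 0.2000.
Normalizing constant = 0.57500; the posterior for Box 1 is its product over the sum, 0.3333/0.57500 = 0.5797.

Posterior probability ≈ 0.5797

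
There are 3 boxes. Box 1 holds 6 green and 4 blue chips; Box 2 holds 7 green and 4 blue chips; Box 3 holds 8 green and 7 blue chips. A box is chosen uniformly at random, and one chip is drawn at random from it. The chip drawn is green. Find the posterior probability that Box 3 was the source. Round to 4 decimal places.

Posterior probability ≈ 0.3014

Tabulate prior·likelihood by source: [1] prior 0.333333, lik 0.6, product 0.2000; [2] prior 0.333333, lik 0.6364, product 0.2121; [3] prior 0.333333, lik 0.5333, product 0.1778.
Normalizing constant = 0.58990; the posterior for Box 3 is its product over the sum, 0.1778/0.58990 = 0.3014.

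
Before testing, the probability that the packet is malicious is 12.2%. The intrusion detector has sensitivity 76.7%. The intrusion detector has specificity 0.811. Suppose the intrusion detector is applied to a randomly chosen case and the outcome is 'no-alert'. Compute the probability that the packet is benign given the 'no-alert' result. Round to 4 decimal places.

Write H for 'the packet is malicious'. Prior odds H:¬H = 0.122/0.878 = 0.13895. For the 'no-alert' outcome, the likelihood ratio is 0.233/0.811 = 0.28730.
Posterior odds = 0.13895 × 0.28730 = 0.039921, so P(H|E) = 0.039921/(1+0.039921) = 0.0384. Then P(¬H|E) = 1 − 0.0384 = 0.9616.

P(¬H | E) ≈ 0.9616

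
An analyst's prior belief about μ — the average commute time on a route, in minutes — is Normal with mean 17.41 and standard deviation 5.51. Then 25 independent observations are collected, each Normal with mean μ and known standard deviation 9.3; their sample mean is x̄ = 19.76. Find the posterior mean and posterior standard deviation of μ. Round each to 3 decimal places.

With known σ, the Normal prior is conjugate. Weight on the data is w = (n/σ²)/(n/σ² + 1/τ₀²) = 0.289051/(0.289051+0.0329380) = 0.89770.
Posterior mean = w·x̄ + (1−w)·μ₀ = 0.89770·19.76 + 0.10230·17.41 = 19.520. Posterior variance = 1/(0.289051+0.0329380) = 3.10570, so SD = 1.762.

Posterior mean ≈ 19.520; posterior SD ≈ 1.762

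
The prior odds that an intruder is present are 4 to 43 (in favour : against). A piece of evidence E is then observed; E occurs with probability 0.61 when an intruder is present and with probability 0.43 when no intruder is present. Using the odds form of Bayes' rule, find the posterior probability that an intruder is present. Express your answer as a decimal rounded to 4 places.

Posterior probability ≈ 0.1166

Prior odds = 4/43 = 0.093023. In log-odds, ln(0.093023) = -2.3749.
Add log likelihood ratio: ln(1.4186) = 0.34967.
Posterior log-odds = -2.0252, so posterior odds = exp(-2.0252) = 0.13196. Converting, P(H|E) = 0.13196/1.1320 = 0.1166.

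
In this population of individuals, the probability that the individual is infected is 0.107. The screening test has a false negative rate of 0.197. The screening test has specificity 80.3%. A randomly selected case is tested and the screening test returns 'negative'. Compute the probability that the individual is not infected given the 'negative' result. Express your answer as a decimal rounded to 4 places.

Write H for 'the individual is infected'. Prior odds H:¬H = 0.107/0.893 = 0.11982. For the 'negative' outcome, the likelihood ratio is 0.197/0.803 = 0.24533.
Posterior odds = 0.11982 × 0.24533 = 0.029396, so P(H|E) = 0.029396/(1+0.029396) = 0.0286. Then P(¬H|E) = 1 − 0.0286 = 0.9714.

P(¬H | E) ≈ 0.9714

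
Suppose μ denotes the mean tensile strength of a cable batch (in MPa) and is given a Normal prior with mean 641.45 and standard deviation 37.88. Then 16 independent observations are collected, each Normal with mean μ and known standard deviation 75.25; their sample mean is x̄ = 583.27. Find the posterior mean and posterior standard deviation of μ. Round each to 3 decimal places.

Posterior mean ≈ 594.781; posterior SD ≈ 16.849

Prior precision 1/τ₀² = 1/37.88² = 0.00069692; data precision n/σ² = 16/75.25² = 0.00282558.
Posterior precision = 0.00069692 + 0.00282558 = 0.00352249, giving posterior SD = 1/√0.00352249 = 16.849.
Posterior mean = (0.00069692·641.45 + 0.00282558·583.27) / 0.00352249 = 594.781.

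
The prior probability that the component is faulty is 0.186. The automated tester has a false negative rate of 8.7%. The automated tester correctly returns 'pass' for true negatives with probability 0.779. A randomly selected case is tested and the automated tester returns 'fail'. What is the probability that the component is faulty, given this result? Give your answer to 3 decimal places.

P(H | E) ≈ 0.486

Let H be the event that the component is faulty. P(H) = 0.186, so P(¬H) = 0.814. With E the 'fail' result, P(E|H) = 0.913 and P(E|¬H) = 0.221.
P(E) = 0.913·0.186 + 0.221·0.814 = 0.16982 + 0.17989 = 0.34971.
By Bayes' theorem, P(H|E) = 0.16982 / 0.34971 = 0.486.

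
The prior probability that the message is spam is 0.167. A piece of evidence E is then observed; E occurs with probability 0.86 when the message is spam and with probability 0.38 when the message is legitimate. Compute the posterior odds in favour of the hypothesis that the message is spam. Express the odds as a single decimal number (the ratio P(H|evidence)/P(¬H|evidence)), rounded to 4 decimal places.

Prior odds = 0.167/(1−0.167) = 0.20048. In log-odds, ln(0.20048) = -1.6070.
Add log likelihood ratio: ln(2.2632) = 0.81676.
Posterior log-odds = -0.79028, so posterior odds = exp(-0.79028) = 0.45372.

Posterior odds ≈ 0.4537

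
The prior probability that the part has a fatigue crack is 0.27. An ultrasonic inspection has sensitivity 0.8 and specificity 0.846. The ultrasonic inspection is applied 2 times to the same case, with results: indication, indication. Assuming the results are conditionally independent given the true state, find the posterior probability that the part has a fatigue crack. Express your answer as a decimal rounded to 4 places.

Posterior P(H) ≈ 0.9089

Let H be the event that the part has a fatigue crack; start with P(H) = 0.27. P('indication'|H) = 0.8, P('indication'|¬H) = 0.154.
Update on result 1 ('indication'): P(H) ← 0.8·0.2700 / (0.8·0.2700 + 0.154·0.7300) = 0.21600/0.32842 = 0.6577.
Update on result 2 ('indication'): P(H) ← 0.8·0.6577 / (0.8·0.6577 + 0.154·0.3423) = 0.52616/0.57887 = 0.9089.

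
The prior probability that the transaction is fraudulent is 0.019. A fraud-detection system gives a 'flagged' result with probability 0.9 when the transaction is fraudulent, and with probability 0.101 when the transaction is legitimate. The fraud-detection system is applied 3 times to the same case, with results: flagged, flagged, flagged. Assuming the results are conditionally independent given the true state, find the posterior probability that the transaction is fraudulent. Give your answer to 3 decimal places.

Let H be the event that the transaction is fraudulent; start with P(H) = 0.019. P('flagged'|H) = 0.9, P('flagged'|¬H) = 0.101.
Update on result 1 ('flagged'): P(H) ← 0.9·0.0190 / (0.9·0.0190 + 0.101·0.9810) = 0.017100/0.11618 = 0.1472.
Update on result 2 ('flagged'): P(H) ← 0.9·0.1472 / (0.9·0.1472 + 0.101·0.8528) = 0.13247/0.21860 = 0.6060.
Update on result 3 ('flagged'): P(H) ← 0.9·0.6060 / (0.9·0.6060 + 0.101·0.3940) = 0.54538/0.58517 = 0.9320.

Posterior P(H) ≈ 0.932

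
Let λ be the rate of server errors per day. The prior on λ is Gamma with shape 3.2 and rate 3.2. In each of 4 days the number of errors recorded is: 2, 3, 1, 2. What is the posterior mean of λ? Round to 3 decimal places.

Posterior mean ≈ 1.556

Total count ∑xᵢ = 8 over n = 4 days.
Gamma is conjugate to the Poisson likelihood: posterior is Gamma(shape = 3.2+8 = 11.2, rate = 3.2+4 = 7.2).
E[λ | data] = 11.2/7.2 = 1.556.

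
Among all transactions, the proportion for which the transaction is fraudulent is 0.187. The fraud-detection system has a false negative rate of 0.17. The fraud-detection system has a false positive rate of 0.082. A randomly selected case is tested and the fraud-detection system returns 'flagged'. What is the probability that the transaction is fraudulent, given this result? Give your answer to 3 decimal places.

P(H | E) ≈ 0.700

Let H be the event that the transaction is fraudulent. P(H) = 0.187, so P(¬H) = 0.813. With E the 'flagged' result, P(E|H) = 0.83 and P(E|¬H) = 0.082.
P(E) = 0.83·0.187 + 0.082·0.813 = 0.15521 + 0.066666 = 0.22188.
By Bayes' theorem, P(H|E) = 0.15521 / 0.22188 = 0.700.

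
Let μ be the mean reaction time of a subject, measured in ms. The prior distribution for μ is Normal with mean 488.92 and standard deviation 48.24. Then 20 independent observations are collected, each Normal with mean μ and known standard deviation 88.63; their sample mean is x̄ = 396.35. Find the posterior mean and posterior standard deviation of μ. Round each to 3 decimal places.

With known σ, the Normal prior is conjugate. Weight on the data is w = (n/σ²)/(n/σ² + 1/τ₀²) = 0.00254606/(0.00254606+0.00042972) = 0.85559.
Posterior mean = w·x̄ + (1−w)·μ₀ = 0.85559·396.35 + 0.14441·488.92 = 409.718. Posterior variance = 1/(0.00254606+0.00042972) = 336.046, so SD = 18.332.

Posterior mean ≈ 409.718; posterior SD ≈ 18.332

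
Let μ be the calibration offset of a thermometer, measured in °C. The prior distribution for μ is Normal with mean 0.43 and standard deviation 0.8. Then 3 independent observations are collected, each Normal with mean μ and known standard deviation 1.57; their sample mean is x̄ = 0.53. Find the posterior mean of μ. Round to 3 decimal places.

Prior precision 1/τ₀² = 1/0.8² = 1.56250; data precision n/σ² = 3/1.57² = 1.21709.
Posterior precision = 1.56250 + 1.21709 = 2.77959.
Posterior mean = (1.56250·0.43 + 1.21709·0.53) / 2.77959 = 0.474.

Posterior mean ≈ 0.474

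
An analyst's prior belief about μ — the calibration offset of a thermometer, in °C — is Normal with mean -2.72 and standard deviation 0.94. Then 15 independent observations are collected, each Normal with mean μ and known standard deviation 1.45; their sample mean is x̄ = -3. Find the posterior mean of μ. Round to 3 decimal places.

Prior precision 1/τ₀² = 1/0.94² = 1.13173; data precision n/σ² = 15/1.45² = 7.13436.
Posterior precision = 1.13173 + 7.13436 = 8.26610.
Posterior mean = (1.13173·-2.72 + 7.13436·-3) / 8.26610 = -2.962.

Posterior mean ≈ -2.962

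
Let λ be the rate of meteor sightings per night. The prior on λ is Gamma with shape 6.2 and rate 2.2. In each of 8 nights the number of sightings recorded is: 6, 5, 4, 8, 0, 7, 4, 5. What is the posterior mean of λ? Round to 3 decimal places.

The Poisson likelihood adds the total count to the shape and the number of exposure periods to the rate. Here ∑xᵢ = 39 and n = 8, so shape 6.2→45.2 and rate 2.2→10.2.
Posterior mean = shape/rate = 45.2/10.2 = 4.431.

Posterior mean ≈ 4.431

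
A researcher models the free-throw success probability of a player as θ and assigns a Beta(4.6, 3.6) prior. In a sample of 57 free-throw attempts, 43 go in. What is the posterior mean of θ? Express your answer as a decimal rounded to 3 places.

Posterior mean ≈ 0.730

The binomial likelihood is conjugate to the Beta prior: with 43 successes and 14 failures, the posterior is Beta(4.6+43, 3.6+14) = Beta(47.6, 17.6).
E[θ | data] = 47.6/(47.6+17.6) = 0.730.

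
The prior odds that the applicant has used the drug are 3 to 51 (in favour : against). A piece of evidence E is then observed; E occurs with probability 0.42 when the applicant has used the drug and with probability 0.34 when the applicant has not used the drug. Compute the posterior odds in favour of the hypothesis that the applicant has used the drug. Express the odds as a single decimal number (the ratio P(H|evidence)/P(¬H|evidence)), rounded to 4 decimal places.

Prior odds = 3/51 = 0.058824.
Likelihood ratio for E = 0.42/0.34 = 1.2353.
Posterior odds = prior odds × LR = 0.072664.

Posterior odds ≈ 0.0727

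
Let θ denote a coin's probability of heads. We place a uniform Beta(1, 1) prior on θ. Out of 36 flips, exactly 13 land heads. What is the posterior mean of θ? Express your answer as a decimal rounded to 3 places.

Observing 13 successes and 23 failures updates Beta(1, 1) by adding the success and failure counts to the two shape parameters: α = 1+13 = 14, β = 1+23 = 24.
Posterior mean = α/(α+β) = 14/38 = 0.368.

Posterior mean ≈ 0.368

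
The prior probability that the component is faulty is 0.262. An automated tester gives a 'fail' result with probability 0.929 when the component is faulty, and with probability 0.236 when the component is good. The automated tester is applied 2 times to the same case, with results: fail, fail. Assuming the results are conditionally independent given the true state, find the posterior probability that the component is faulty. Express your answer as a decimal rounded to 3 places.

With H the event that the component is faulty, the joint likelihood of the observed sequence is P(data|H) = 0.929·0.929 = 0.86304 and P(data|¬H) = 0.236·0.236 = 0.055696.
Bayes: P(H|data) = 0.262·0.86304 / (0.262·0.86304 + 0.738·0.055696) = 0.22612/0.26722 = 0.8462.

Posterior P(H) ≈ 0.846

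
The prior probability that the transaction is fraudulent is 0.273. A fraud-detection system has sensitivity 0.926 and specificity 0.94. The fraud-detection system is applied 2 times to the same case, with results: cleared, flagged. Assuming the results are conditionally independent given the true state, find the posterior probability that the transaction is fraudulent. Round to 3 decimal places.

Posterior P(H) ≈ 0.313

Let H be the event that the transaction is fraudulent; start with P(H) = 0.273. P('flagged'|H) = 0.926, P('flagged'|¬H) = 0.06.
Update on result 1 ('cleared'): P(H) ← 0.074·0.2730 / (0.074·0.2730 + 0.94·0.7270) = 0.020202/0.70358 = 0.0287.
Update on result 2 ('flagged'): P(H) ← 0.926·0.0287 / (0.926·0.0287 + 0.06·0.9713) = 0.026588/0.084866 = 0.3133.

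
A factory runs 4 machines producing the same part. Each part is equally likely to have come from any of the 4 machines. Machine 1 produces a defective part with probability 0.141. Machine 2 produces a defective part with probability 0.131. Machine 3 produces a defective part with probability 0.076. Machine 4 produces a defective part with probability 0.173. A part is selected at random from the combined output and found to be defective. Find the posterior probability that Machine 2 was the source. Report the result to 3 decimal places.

Posterior probability ≈ 0.251

P(defective|M1) = 0.141; P(defective|M2) = 0.131; P(defective|M3) = 0.076; P(defective|M4) = 0.173.
Prior × likelihood for each source: 0.25·0.141=0.03525, 0.25·0.131=0.03275, 0.25·0.076=0.01900, 0.25·0.173=0.04325. Summing gives P(defective) = 0.13025.
P(Machine 2 | defective) = 0.03275 / 0.13025 = 0.251.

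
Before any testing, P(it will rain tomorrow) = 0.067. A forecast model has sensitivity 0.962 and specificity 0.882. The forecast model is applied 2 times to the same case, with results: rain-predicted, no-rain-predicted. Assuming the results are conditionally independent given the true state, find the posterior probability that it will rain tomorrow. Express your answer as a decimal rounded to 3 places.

Posterior P(H) ≈ 0.025

With H the event that it will rain tomorrow, the joint likelihood of the observed sequence is P(data|H) = 0.962·0.038 = 0.036556 and P(data|¬H) = 0.118·0.882 = 0.10408.
Bayes: P(H|data) = 0.067·0.036556 / (0.067·0.036556 + 0.933·0.10408) = 0.0024493/0.099552 = 0.0246.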